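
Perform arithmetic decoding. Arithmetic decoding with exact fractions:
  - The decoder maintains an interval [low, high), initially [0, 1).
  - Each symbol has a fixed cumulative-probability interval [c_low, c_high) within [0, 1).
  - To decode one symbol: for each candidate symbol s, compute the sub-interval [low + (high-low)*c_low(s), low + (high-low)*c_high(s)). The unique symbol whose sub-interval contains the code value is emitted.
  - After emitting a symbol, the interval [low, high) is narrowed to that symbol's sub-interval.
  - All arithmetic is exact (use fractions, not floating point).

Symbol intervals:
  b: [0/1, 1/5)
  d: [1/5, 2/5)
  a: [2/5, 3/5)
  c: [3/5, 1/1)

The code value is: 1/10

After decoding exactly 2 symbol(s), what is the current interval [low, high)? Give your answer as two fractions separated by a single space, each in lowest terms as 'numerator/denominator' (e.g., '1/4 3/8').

Answer: 2/25 3/25

Derivation:
Step 1: interval [0/1, 1/1), width = 1/1 - 0/1 = 1/1
  'b': [0/1 + 1/1*0/1, 0/1 + 1/1*1/5) = [0/1, 1/5) <- contains code 1/10
  'd': [0/1 + 1/1*1/5, 0/1 + 1/1*2/5) = [1/5, 2/5)
  'a': [0/1 + 1/1*2/5, 0/1 + 1/1*3/5) = [2/5, 3/5)
  'c': [0/1 + 1/1*3/5, 0/1 + 1/1*1/1) = [3/5, 1/1)
  emit 'b', narrow to [0/1, 1/5)
Step 2: interval [0/1, 1/5), width = 1/5 - 0/1 = 1/5
  'b': [0/1 + 1/5*0/1, 0/1 + 1/5*1/5) = [0/1, 1/25)
  'd': [0/1 + 1/5*1/5, 0/1 + 1/5*2/5) = [1/25, 2/25)
  'a': [0/1 + 1/5*2/5, 0/1 + 1/5*3/5) = [2/25, 3/25) <- contains code 1/10
  'c': [0/1 + 1/5*3/5, 0/1 + 1/5*1/1) = [3/25, 1/5)
  emit 'a', narrow to [2/25, 3/25)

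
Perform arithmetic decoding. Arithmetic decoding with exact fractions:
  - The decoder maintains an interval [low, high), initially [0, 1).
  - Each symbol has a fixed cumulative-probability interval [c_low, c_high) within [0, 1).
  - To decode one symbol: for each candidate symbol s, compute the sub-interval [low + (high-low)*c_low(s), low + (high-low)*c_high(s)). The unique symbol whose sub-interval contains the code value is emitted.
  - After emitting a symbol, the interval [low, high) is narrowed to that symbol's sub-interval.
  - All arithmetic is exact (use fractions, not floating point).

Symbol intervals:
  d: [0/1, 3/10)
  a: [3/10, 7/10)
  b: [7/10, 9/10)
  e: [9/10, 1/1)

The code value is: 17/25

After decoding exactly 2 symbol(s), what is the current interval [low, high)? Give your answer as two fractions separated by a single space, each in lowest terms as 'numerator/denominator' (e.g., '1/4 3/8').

Answer: 33/50 7/10

Derivation:
Step 1: interval [0/1, 1/1), width = 1/1 - 0/1 = 1/1
  'd': [0/1 + 1/1*0/1, 0/1 + 1/1*3/10) = [0/1, 3/10)
  'a': [0/1 + 1/1*3/10, 0/1 + 1/1*7/10) = [3/10, 7/10) <- contains code 17/25
  'b': [0/1 + 1/1*7/10, 0/1 + 1/1*9/10) = [7/10, 9/10)
  'e': [0/1 + 1/1*9/10, 0/1 + 1/1*1/1) = [9/10, 1/1)
  emit 'a', narrow to [3/10, 7/10)
Step 2: interval [3/10, 7/10), width = 7/10 - 3/10 = 2/5
  'd': [3/10 + 2/5*0/1, 3/10 + 2/5*3/10) = [3/10, 21/50)
  'a': [3/10 + 2/5*3/10, 3/10 + 2/5*7/10) = [21/50, 29/50)
  'b': [3/10 + 2/5*7/10, 3/10 + 2/5*9/10) = [29/50, 33/50)
  'e': [3/10 + 2/5*9/10, 3/10 + 2/5*1/1) = [33/50, 7/10) <- contains code 17/25
  emit 'e', narrow to [33/50, 7/10)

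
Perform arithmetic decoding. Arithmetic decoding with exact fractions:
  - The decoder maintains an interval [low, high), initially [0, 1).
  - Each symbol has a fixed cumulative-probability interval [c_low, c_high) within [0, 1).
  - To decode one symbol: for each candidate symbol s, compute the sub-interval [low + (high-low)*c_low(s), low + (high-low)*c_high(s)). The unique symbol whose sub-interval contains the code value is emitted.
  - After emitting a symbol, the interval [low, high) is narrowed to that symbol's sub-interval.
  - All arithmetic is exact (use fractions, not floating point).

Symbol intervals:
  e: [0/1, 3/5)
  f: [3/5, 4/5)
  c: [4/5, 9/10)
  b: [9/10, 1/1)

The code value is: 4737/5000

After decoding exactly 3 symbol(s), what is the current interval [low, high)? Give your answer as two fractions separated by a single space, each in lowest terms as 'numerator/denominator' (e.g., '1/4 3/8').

Answer: 117/125 237/250

Derivation:
Step 1: interval [0/1, 1/1), width = 1/1 - 0/1 = 1/1
  'e': [0/1 + 1/1*0/1, 0/1 + 1/1*3/5) = [0/1, 3/5)
  'f': [0/1 + 1/1*3/5, 0/1 + 1/1*4/5) = [3/5, 4/5)
  'c': [0/1 + 1/1*4/5, 0/1 + 1/1*9/10) = [4/5, 9/10)
  'b': [0/1 + 1/1*9/10, 0/1 + 1/1*1/1) = [9/10, 1/1) <- contains code 4737/5000
  emit 'b', narrow to [9/10, 1/1)
Step 2: interval [9/10, 1/1), width = 1/1 - 9/10 = 1/10
  'e': [9/10 + 1/10*0/1, 9/10 + 1/10*3/5) = [9/10, 24/25) <- contains code 4737/5000
  'f': [9/10 + 1/10*3/5, 9/10 + 1/10*4/5) = [24/25, 49/50)
  'c': [9/10 + 1/10*4/5, 9/10 + 1/10*9/10) = [49/50, 99/100)
  'b': [9/10 + 1/10*9/10, 9/10 + 1/10*1/1) = [99/100, 1/1)
  emit 'e', narrow to [9/10, 24/25)
Step 3: interval [9/10, 24/25), width = 24/25 - 9/10 = 3/50
  'e': [9/10 + 3/50*0/1, 9/10 + 3/50*3/5) = [9/10, 117/125)
  'f': [9/10 + 3/50*3/5, 9/10 + 3/50*4/5) = [117/125, 237/250) <- contains code 4737/5000
  'c': [9/10 + 3/50*4/5, 9/10 + 3/50*9/10) = [237/250, 477/500)
  'b': [9/10 + 3/50*9/10, 9/10 + 3/50*1/1) = [477/500, 24/25)
  emit 'f', narrow to [117/125, 237/250)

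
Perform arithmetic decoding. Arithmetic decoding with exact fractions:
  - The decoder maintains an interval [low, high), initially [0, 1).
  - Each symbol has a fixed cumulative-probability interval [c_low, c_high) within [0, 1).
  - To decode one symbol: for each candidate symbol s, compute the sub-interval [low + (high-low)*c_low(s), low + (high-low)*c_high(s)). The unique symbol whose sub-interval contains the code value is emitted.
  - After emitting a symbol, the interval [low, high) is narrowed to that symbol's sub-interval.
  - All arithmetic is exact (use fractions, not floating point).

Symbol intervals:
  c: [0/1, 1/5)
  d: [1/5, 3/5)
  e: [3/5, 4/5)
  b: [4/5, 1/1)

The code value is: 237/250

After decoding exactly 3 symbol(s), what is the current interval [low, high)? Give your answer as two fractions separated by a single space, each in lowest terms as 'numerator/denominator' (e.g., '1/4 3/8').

Answer: 118/125 119/125

Derivation:
Step 1: interval [0/1, 1/1), width = 1/1 - 0/1 = 1/1
  'c': [0/1 + 1/1*0/1, 0/1 + 1/1*1/5) = [0/1, 1/5)
  'd': [0/1 + 1/1*1/5, 0/1 + 1/1*3/5) = [1/5, 3/5)
  'e': [0/1 + 1/1*3/5, 0/1 + 1/1*4/5) = [3/5, 4/5)
  'b': [0/1 + 1/1*4/5, 0/1 + 1/1*1/1) = [4/5, 1/1) <- contains code 237/250
  emit 'b', narrow to [4/5, 1/1)
Step 2: interval [4/5, 1/1), width = 1/1 - 4/5 = 1/5
  'c': [4/5 + 1/5*0/1, 4/5 + 1/5*1/5) = [4/5, 21/25)
  'd': [4/5 + 1/5*1/5, 4/5 + 1/5*3/5) = [21/25, 23/25)
  'e': [4/5 + 1/5*3/5, 4/5 + 1/5*4/5) = [23/25, 24/25) <- contains code 237/250
  'b': [4/5 + 1/5*4/5, 4/5 + 1/5*1/1) = [24/25, 1/1)
  emit 'e', narrow to [23/25, 24/25)
Step 3: interval [23/25, 24/25), width = 24/25 - 23/25 = 1/25
  'c': [23/25 + 1/25*0/1, 23/25 + 1/25*1/5) = [23/25, 116/125)
  'd': [23/25 + 1/25*1/5, 23/25 + 1/25*3/5) = [116/125, 118/125)
  'e': [23/25 + 1/25*3/5, 23/25 + 1/25*4/5) = [118/125, 119/125) <- contains code 237/250
  'b': [23/25 + 1/25*4/5, 23/25 + 1/25*1/1) = [119/125, 24/25)
  emit 'e', narrow to [118/125, 119/125)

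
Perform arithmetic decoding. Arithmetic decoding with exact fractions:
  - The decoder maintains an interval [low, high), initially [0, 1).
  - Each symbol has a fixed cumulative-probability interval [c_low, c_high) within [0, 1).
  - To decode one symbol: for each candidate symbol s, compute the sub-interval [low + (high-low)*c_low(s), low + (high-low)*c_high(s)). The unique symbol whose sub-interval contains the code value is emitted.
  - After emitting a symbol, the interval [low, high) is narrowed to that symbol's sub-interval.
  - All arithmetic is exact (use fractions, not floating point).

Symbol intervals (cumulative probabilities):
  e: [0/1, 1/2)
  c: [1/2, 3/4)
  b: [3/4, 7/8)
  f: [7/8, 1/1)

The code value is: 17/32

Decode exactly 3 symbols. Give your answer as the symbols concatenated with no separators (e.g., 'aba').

Step 1: interval [0/1, 1/1), width = 1/1 - 0/1 = 1/1
  'e': [0/1 + 1/1*0/1, 0/1 + 1/1*1/2) = [0/1, 1/2)
  'c': [0/1 + 1/1*1/2, 0/1 + 1/1*3/4) = [1/2, 3/4) <- contains code 17/32
  'b': [0/1 + 1/1*3/4, 0/1 + 1/1*7/8) = [3/4, 7/8)
  'f': [0/1 + 1/1*7/8, 0/1 + 1/1*1/1) = [7/8, 1/1)
  emit 'c', narrow to [1/2, 3/4)
Step 2: interval [1/2, 3/4), width = 3/4 - 1/2 = 1/4
  'e': [1/2 + 1/4*0/1, 1/2 + 1/4*1/2) = [1/2, 5/8) <- contains code 17/32
  'c': [1/2 + 1/4*1/2, 1/2 + 1/4*3/4) = [5/8, 11/16)
  'b': [1/2 + 1/4*3/4, 1/2 + 1/4*7/8) = [11/16, 23/32)
  'f': [1/2 + 1/4*7/8, 1/2 + 1/4*1/1) = [23/32, 3/4)
  emit 'e', narrow to [1/2, 5/8)
Step 3: interval [1/2, 5/8), width = 5/8 - 1/2 = 1/8
  'e': [1/2 + 1/8*0/1, 1/2 + 1/8*1/2) = [1/2, 9/16) <- contains code 17/32
  'c': [1/2 + 1/8*1/2, 1/2 + 1/8*3/4) = [9/16, 19/32)
  'b': [1/2 + 1/8*3/4, 1/2 + 1/8*7/8) = [19/32, 39/64)
  'f': [1/2 + 1/8*7/8, 1/2 + 1/8*1/1) = [39/64, 5/8)
  emit 'e', narrow to [1/2, 9/16)

Answer: cee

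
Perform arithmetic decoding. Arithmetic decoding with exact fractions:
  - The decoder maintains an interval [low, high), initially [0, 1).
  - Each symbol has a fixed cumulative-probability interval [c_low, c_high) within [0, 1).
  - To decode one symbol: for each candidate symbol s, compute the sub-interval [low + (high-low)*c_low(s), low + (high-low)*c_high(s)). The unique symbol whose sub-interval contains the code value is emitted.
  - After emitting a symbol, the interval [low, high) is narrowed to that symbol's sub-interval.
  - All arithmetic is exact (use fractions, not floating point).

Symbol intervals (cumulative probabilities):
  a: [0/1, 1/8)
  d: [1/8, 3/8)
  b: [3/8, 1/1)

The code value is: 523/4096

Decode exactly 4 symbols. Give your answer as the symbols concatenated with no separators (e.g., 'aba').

Answer: daab

Derivation:
Step 1: interval [0/1, 1/1), width = 1/1 - 0/1 = 1/1
  'a': [0/1 + 1/1*0/1, 0/1 + 1/1*1/8) = [0/1, 1/8)
  'd': [0/1 + 1/1*1/8, 0/1 + 1/1*3/8) = [1/8, 3/8) <- contains code 523/4096
  'b': [0/1 + 1/1*3/8, 0/1 + 1/1*1/1) = [3/8, 1/1)
  emit 'd', narrow to [1/8, 3/8)
Step 2: interval [1/8, 3/8), width = 3/8 - 1/8 = 1/4
  'a': [1/8 + 1/4*0/1, 1/8 + 1/4*1/8) = [1/8, 5/32) <- contains code 523/4096
  'd': [1/8 + 1/4*1/8, 1/8 + 1/4*3/8) = [5/32, 7/32)
  'b': [1/8 + 1/4*3/8, 1/8 + 1/4*1/1) = [7/32, 3/8)
  emit 'a', narrow to [1/8, 5/32)
Step 3: interval [1/8, 5/32), width = 5/32 - 1/8 = 1/32
  'a': [1/8 + 1/32*0/1, 1/8 + 1/32*1/8) = [1/8, 33/256) <- contains code 523/4096
  'd': [1/8 + 1/32*1/8, 1/8 + 1/32*3/8) = [33/256, 35/256)
  'b': [1/8 + 1/32*3/8, 1/8 + 1/32*1/1) = [35/256, 5/32)
  emit 'a', narrow to [1/8, 33/256)
Step 4: interval [1/8, 33/256), width = 33/256 - 1/8 = 1/256
  'a': [1/8 + 1/256*0/1, 1/8 + 1/256*1/8) = [1/8, 257/2048)
  'd': [1/8 + 1/256*1/8, 1/8 + 1/256*3/8) = [257/2048, 259/2048)
  'b': [1/8 + 1/256*3/8, 1/8 + 1/256*1/1) = [259/2048, 33/256) <- contains code 523/4096
  emit 'b', narrow to [259/2048, 33/256)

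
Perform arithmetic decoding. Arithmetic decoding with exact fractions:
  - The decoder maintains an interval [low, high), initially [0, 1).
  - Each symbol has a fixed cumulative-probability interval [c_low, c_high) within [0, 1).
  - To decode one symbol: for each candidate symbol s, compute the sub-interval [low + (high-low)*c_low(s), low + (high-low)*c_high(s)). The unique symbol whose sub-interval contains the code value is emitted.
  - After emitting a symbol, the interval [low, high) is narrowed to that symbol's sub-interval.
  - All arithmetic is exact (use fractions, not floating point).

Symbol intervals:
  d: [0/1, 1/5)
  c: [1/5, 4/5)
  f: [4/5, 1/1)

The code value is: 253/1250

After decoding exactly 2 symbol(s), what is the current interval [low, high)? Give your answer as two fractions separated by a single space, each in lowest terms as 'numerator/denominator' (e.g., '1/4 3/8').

Answer: 1/5 8/25

Derivation:
Step 1: interval [0/1, 1/1), width = 1/1 - 0/1 = 1/1
  'd': [0/1 + 1/1*0/1, 0/1 + 1/1*1/5) = [0/1, 1/5)
  'c': [0/1 + 1/1*1/5, 0/1 + 1/1*4/5) = [1/5, 4/5) <- contains code 253/1250
  'f': [0/1 + 1/1*4/5, 0/1 + 1/1*1/1) = [4/5, 1/1)
  emit 'c', narrow to [1/5, 4/5)
Step 2: interval [1/5, 4/5), width = 4/5 - 1/5 = 3/5
  'd': [1/5 + 3/5*0/1, 1/5 + 3/5*1/5) = [1/5, 8/25) <- contains code 253/1250
  'c': [1/5 + 3/5*1/5, 1/5 + 3/5*4/5) = [8/25, 17/25)
  'f': [1/5 + 3/5*4/5, 1/5 + 3/5*1/1) = [17/25, 4/5)
  emit 'd', narrow to [1/5, 8/25)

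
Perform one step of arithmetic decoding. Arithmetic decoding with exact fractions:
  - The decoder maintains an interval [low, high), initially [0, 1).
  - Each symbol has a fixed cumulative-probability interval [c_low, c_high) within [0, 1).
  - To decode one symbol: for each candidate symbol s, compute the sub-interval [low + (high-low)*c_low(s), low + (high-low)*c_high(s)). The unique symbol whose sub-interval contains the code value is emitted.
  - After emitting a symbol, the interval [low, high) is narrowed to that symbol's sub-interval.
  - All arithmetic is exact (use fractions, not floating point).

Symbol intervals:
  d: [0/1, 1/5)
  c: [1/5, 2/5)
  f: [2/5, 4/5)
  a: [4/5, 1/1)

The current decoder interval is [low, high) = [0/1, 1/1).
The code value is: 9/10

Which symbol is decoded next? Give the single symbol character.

Answer: a

Derivation:
Interval width = high − low = 1/1 − 0/1 = 1/1
Scaled code = (code − low) / width = (9/10 − 0/1) / 1/1 = 9/10
  d: [0/1, 1/5) 
  c: [1/5, 2/5) 
  f: [2/5, 4/5) 
  a: [4/5, 1/1) ← scaled code falls here ✓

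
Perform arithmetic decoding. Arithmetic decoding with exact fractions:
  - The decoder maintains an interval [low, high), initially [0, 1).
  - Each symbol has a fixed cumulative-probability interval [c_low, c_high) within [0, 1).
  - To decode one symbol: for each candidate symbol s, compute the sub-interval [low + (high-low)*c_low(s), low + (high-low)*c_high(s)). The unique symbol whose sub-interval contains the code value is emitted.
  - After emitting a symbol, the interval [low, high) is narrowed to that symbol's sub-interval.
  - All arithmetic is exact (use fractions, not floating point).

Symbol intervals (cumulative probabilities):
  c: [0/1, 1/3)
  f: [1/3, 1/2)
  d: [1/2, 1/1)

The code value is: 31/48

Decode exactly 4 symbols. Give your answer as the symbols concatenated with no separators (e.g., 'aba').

Answer: dcdd

Derivation:
Step 1: interval [0/1, 1/1), width = 1/1 - 0/1 = 1/1
  'c': [0/1 + 1/1*0/1, 0/1 + 1/1*1/3) = [0/1, 1/3)
  'f': [0/1 + 1/1*1/3, 0/1 + 1/1*1/2) = [1/3, 1/2)
  'd': [0/1 + 1/1*1/2, 0/1 + 1/1*1/1) = [1/2, 1/1) <- contains code 31/48
  emit 'd', narrow to [1/2, 1/1)
Step 2: interval [1/2, 1/1), width = 1/1 - 1/2 = 1/2
  'c': [1/2 + 1/2*0/1, 1/2 + 1/2*1/3) = [1/2, 2/3) <- contains code 31/48
  'f': [1/2 + 1/2*1/3, 1/2 + 1/2*1/2) = [2/3, 3/4)
  'd': [1/2 + 1/2*1/2, 1/2 + 1/2*1/1) = [3/4, 1/1)
  emit 'c', narrow to [1/2, 2/3)
Step 3: interval [1/2, 2/3), width = 2/3 - 1/2 = 1/6
  'c': [1/2 + 1/6*0/1, 1/2 + 1/6*1/3) = [1/2, 5/9)
  'f': [1/2 + 1/6*1/3, 1/2 + 1/6*1/2) = [5/9, 7/12)
  'd': [1/2 + 1/6*1/2, 1/2 + 1/6*1/1) = [7/12, 2/3) <- contains code 31/48
  emit 'd', narrow to [7/12, 2/3)
Step 4: interval [7/12, 2/3), width = 2/3 - 7/12 = 1/12
  'c': [7/12 + 1/12*0/1, 7/12 + 1/12*1/3) = [7/12, 11/18)
  'f': [7/12 + 1/12*1/3, 7/12 + 1/12*1/2) = [11/18, 5/8)
  'd': [7/12 + 1/12*1/2, 7/12 + 1/12*1/1) = [5/8, 2/3) <- contains code 31/48
  emit 'd', narrow to [5/8, 2/3)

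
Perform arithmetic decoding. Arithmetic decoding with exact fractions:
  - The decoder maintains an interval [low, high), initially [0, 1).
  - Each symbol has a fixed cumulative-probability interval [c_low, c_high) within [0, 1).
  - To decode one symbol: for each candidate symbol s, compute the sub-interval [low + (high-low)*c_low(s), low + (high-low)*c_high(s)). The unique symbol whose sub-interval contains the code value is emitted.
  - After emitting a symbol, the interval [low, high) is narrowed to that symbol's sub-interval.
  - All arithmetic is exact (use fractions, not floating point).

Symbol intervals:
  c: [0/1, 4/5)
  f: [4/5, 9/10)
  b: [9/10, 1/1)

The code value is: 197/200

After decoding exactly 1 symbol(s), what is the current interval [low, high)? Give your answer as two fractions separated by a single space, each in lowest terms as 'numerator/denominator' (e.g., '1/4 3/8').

Step 1: interval [0/1, 1/1), width = 1/1 - 0/1 = 1/1
  'c': [0/1 + 1/1*0/1, 0/1 + 1/1*4/5) = [0/1, 4/5)
  'f': [0/1 + 1/1*4/5, 0/1 + 1/1*9/10) = [4/5, 9/10)
  'b': [0/1 + 1/1*9/10, 0/1 + 1/1*1/1) = [9/10, 1/1) <- contains code 197/200
  emit 'b', narrow to [9/10, 1/1)

Answer: 9/10 1/1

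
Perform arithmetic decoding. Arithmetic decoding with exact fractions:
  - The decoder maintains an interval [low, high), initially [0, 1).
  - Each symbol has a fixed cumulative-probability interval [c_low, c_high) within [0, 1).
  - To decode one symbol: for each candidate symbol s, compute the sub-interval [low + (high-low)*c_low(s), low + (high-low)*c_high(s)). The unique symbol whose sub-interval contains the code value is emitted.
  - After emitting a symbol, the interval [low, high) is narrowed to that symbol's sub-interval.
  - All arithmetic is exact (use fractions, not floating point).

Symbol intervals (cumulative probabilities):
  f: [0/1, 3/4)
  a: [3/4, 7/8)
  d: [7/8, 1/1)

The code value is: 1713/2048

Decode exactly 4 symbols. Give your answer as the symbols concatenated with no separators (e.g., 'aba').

Answer: afdf

Derivation:
Step 1: interval [0/1, 1/1), width = 1/1 - 0/1 = 1/1
  'f': [0/1 + 1/1*0/1, 0/1 + 1/1*3/4) = [0/1, 3/4)
  'a': [0/1 + 1/1*3/4, 0/1 + 1/1*7/8) = [3/4, 7/8) <- contains code 1713/2048
  'd': [0/1 + 1/1*7/8, 0/1 + 1/1*1/1) = [7/8, 1/1)
  emit 'a', narrow to [3/4, 7/8)
Step 2: interval [3/4, 7/8), width = 7/8 - 3/4 = 1/8
  'f': [3/4 + 1/8*0/1, 3/4 + 1/8*3/4) = [3/4, 27/32) <- contains code 1713/2048
  'a': [3/4 + 1/8*3/4, 3/4 + 1/8*7/8) = [27/32, 55/64)
  'd': [3/4 + 1/8*7/8, 3/4 + 1/8*1/1) = [55/64, 7/8)
  emit 'f', narrow to [3/4, 27/32)
Step 3: interval [3/4, 27/32), width = 27/32 - 3/4 = 3/32
  'f': [3/4 + 3/32*0/1, 3/4 + 3/32*3/4) = [3/4, 105/128)
  'a': [3/4 + 3/32*3/4, 3/4 + 3/32*7/8) = [105/128, 213/256)
  'd': [3/4 + 3/32*7/8, 3/4 + 3/32*1/1) = [213/256, 27/32) <- contains code 1713/2048
  emit 'd', narrow to [213/256, 27/32)
Step 4: interval [213/256, 27/32), width = 27/32 - 213/256 = 3/256
  'f': [213/256 + 3/256*0/1, 213/256 + 3/256*3/4) = [213/256, 861/1024) <- contains code 1713/2048
  'a': [213/256 + 3/256*3/4, 213/256 + 3/256*7/8) = [861/1024, 1725/2048)
  'd': [213/256 + 3/256*7/8, 213/256 + 3/256*1/1) = [1725/2048, 27/32)
  emit 'f', narrow to [213/256, 861/1024)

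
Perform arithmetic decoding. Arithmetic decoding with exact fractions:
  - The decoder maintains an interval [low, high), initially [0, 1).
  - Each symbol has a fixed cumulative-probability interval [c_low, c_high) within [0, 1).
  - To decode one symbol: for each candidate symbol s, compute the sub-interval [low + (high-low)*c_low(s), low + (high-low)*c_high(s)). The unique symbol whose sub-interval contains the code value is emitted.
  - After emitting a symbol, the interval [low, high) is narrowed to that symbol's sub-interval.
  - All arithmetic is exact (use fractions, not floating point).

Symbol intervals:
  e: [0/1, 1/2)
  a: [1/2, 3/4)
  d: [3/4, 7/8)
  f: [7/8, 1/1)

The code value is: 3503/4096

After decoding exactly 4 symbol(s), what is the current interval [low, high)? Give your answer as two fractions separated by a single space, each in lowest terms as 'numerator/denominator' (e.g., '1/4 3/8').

Step 1: interval [0/1, 1/1), width = 1/1 - 0/1 = 1/1
  'e': [0/1 + 1/1*0/1, 0/1 + 1/1*1/2) = [0/1, 1/2)
  'a': [0/1 + 1/1*1/2, 0/1 + 1/1*3/4) = [1/2, 3/4)
  'd': [0/1 + 1/1*3/4, 0/1 + 1/1*7/8) = [3/4, 7/8) <- contains code 3503/4096
  'f': [0/1 + 1/1*7/8, 0/1 + 1/1*1/1) = [7/8, 1/1)
  emit 'd', narrow to [3/4, 7/8)
Step 2: interval [3/4, 7/8), width = 7/8 - 3/4 = 1/8
  'e': [3/4 + 1/8*0/1, 3/4 + 1/8*1/2) = [3/4, 13/16)
  'a': [3/4 + 1/8*1/2, 3/4 + 1/8*3/4) = [13/16, 27/32)
  'd': [3/4 + 1/8*3/4, 3/4 + 1/8*7/8) = [27/32, 55/64) <- contains code 3503/4096
  'f': [3/4 + 1/8*7/8, 3/4 + 1/8*1/1) = [55/64, 7/8)
  emit 'd', narrow to [27/32, 55/64)
Step 3: interval [27/32, 55/64), width = 55/64 - 27/32 = 1/64
  'e': [27/32 + 1/64*0/1, 27/32 + 1/64*1/2) = [27/32, 109/128)
  'a': [27/32 + 1/64*1/2, 27/32 + 1/64*3/4) = [109/128, 219/256) <- contains code 3503/4096
  'd': [27/32 + 1/64*3/4, 27/32 + 1/64*7/8) = [219/256, 439/512)
  'f': [27/32 + 1/64*7/8, 27/32 + 1/64*1/1) = [439/512, 55/64)
  emit 'a', narrow to [109/128, 219/256)
Step 4: interval [109/128, 219/256), width = 219/256 - 109/128 = 1/256
  'e': [109/128 + 1/256*0/1, 109/128 + 1/256*1/2) = [109/128, 437/512)
  'a': [109/128 + 1/256*1/2, 109/128 + 1/256*3/4) = [437/512, 875/1024)
  'd': [109/128 + 1/256*3/4, 109/128 + 1/256*7/8) = [875/1024, 1751/2048)
  'f': [109/128 + 1/256*7/8, 109/128 + 1/256*1/1) = [1751/2048, 219/256) <- contains code 3503/4096
  emit 'f', narrow to [1751/2048, 219/256)

Answer: 1751/2048 219/256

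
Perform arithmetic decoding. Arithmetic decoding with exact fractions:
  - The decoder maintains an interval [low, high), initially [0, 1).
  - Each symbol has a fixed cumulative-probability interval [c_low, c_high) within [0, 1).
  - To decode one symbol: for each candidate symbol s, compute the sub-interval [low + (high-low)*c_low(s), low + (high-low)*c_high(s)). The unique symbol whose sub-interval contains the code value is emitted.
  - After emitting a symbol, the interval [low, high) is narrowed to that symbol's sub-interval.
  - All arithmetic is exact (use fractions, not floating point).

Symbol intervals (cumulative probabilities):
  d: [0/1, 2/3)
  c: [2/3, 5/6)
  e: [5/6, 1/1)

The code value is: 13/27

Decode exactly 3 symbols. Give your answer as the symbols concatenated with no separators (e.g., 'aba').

Step 1: interval [0/1, 1/1), width = 1/1 - 0/1 = 1/1
  'd': [0/1 + 1/1*0/1, 0/1 + 1/1*2/3) = [0/1, 2/3) <- contains code 13/27
  'c': [0/1 + 1/1*2/3, 0/1 + 1/1*5/6) = [2/3, 5/6)
  'e': [0/1 + 1/1*5/6, 0/1 + 1/1*1/1) = [5/6, 1/1)
  emit 'd', narrow to [0/1, 2/3)
Step 2: interval [0/1, 2/3), width = 2/3 - 0/1 = 2/3
  'd': [0/1 + 2/3*0/1, 0/1 + 2/3*2/3) = [0/1, 4/9)
  'c': [0/1 + 2/3*2/3, 0/1 + 2/3*5/6) = [4/9, 5/9) <- contains code 13/27
  'e': [0/1 + 2/3*5/6, 0/1 + 2/3*1/1) = [5/9, 2/3)
  emit 'c', narrow to [4/9, 5/9)
Step 3: interval [4/9, 5/9), width = 5/9 - 4/9 = 1/9
  'd': [4/9 + 1/9*0/1, 4/9 + 1/9*2/3) = [4/9, 14/27) <- contains code 13/27
  'c': [4/9 + 1/9*2/3, 4/9 + 1/9*5/6) = [14/27, 29/54)
  'e': [4/9 + 1/9*5/6, 4/9 + 1/9*1/1) = [29/54, 5/9)
  emit 'd', narrow to [4/9, 14/27)

Answer: dcd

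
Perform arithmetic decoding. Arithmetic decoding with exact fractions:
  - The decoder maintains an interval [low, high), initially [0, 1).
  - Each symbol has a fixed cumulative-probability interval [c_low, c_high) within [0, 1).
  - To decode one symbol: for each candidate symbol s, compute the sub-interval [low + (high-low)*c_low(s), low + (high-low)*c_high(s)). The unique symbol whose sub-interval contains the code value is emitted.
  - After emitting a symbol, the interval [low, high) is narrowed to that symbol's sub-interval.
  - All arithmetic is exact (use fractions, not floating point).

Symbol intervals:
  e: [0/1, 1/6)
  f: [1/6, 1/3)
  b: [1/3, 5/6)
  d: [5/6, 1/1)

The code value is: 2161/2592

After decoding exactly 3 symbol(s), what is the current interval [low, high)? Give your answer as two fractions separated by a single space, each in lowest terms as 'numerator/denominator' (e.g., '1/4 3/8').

Step 1: interval [0/1, 1/1), width = 1/1 - 0/1 = 1/1
  'e': [0/1 + 1/1*0/1, 0/1 + 1/1*1/6) = [0/1, 1/6)
  'f': [0/1 + 1/1*1/6, 0/1 + 1/1*1/3) = [1/6, 1/3)
  'b': [0/1 + 1/1*1/3, 0/1 + 1/1*5/6) = [1/3, 5/6)
  'd': [0/1 + 1/1*5/6, 0/1 + 1/1*1/1) = [5/6, 1/1) <- contains code 2161/2592
  emit 'd', narrow to [5/6, 1/1)
Step 2: interval [5/6, 1/1), width = 1/1 - 5/6 = 1/6
  'e': [5/6 + 1/6*0/1, 5/6 + 1/6*1/6) = [5/6, 31/36) <- contains code 2161/2592
  'f': [5/6 + 1/6*1/6, 5/6 + 1/6*1/3) = [31/36, 8/9)
  'b': [5/6 + 1/6*1/3, 5/6 + 1/6*5/6) = [8/9, 35/36)
  'd': [5/6 + 1/6*5/6, 5/6 + 1/6*1/1) = [35/36, 1/1)
  emit 'e', narrow to [5/6, 31/36)
Step 3: interval [5/6, 31/36), width = 31/36 - 5/6 = 1/36
  'e': [5/6 + 1/36*0/1, 5/6 + 1/36*1/6) = [5/6, 181/216) <- contains code 2161/2592
  'f': [5/6 + 1/36*1/6, 5/6 + 1/36*1/3) = [181/216, 91/108)
  'b': [5/6 + 1/36*1/3, 5/6 + 1/36*5/6) = [91/108, 185/216)
  'd': [5/6 + 1/36*5/6, 5/6 + 1/36*1/1) = [185/216, 31/36)
  emit 'e', narrow to [5/6, 181/216)

Answer: 5/6 181/216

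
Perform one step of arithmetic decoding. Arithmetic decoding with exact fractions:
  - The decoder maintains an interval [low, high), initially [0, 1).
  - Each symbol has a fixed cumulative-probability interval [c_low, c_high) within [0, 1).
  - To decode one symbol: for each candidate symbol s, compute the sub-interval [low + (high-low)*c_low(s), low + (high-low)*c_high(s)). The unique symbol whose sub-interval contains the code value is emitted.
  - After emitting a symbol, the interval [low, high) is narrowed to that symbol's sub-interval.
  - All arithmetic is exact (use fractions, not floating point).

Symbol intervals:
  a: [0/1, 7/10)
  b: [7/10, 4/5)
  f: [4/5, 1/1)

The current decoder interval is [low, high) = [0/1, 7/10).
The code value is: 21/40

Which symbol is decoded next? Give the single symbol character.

Answer: b

Derivation:
Interval width = high − low = 7/10 − 0/1 = 7/10
Scaled code = (code − low) / width = (21/40 − 0/1) / 7/10 = 3/4
  a: [0/1, 7/10) 
  b: [7/10, 4/5) ← scaled code falls here ✓
  f: [4/5, 1/1) 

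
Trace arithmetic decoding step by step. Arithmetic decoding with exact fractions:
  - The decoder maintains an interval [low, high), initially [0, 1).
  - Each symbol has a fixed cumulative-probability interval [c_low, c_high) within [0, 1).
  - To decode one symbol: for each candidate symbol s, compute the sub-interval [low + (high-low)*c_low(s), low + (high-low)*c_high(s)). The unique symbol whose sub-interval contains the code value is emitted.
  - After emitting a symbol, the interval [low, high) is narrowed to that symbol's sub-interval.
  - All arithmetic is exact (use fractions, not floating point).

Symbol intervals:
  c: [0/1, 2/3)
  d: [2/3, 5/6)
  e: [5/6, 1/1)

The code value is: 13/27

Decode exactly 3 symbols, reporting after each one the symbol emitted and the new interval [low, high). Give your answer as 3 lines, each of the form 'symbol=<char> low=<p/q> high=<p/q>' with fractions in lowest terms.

Step 1: interval [0/1, 1/1), width = 1/1 - 0/1 = 1/1
  'c': [0/1 + 1/1*0/1, 0/1 + 1/1*2/3) = [0/1, 2/3) <- contains code 13/27
  'd': [0/1 + 1/1*2/3, 0/1 + 1/1*5/6) = [2/3, 5/6)
  'e': [0/1 + 1/1*5/6, 0/1 + 1/1*1/1) = [5/6, 1/1)
  emit 'c', narrow to [0/1, 2/3)
Step 2: interval [0/1, 2/3), width = 2/3 - 0/1 = 2/3
  'c': [0/1 + 2/3*0/1, 0/1 + 2/3*2/3) = [0/1, 4/9)
  'd': [0/1 + 2/3*2/3, 0/1 + 2/3*5/6) = [4/9, 5/9) <- contains code 13/27
  'e': [0/1 + 2/3*5/6, 0/1 + 2/3*1/1) = [5/9, 2/3)
  emit 'd', narrow to [4/9, 5/9)
Step 3: interval [4/9, 5/9), width = 5/9 - 4/9 = 1/9
  'c': [4/9 + 1/9*0/1, 4/9 + 1/9*2/3) = [4/9, 14/27) <- contains code 13/27
  'd': [4/9 + 1/9*2/3, 4/9 + 1/9*5/6) = [14/27, 29/54)
  'e': [4/9 + 1/9*5/6, 4/9 + 1/9*1/1) = [29/54, 5/9)
  emit 'c', narrow to [4/9, 14/27)

Answer: symbol=c low=0/1 high=2/3
symbol=d low=4/9 high=5/9
symbol=c low=4/9 high=14/27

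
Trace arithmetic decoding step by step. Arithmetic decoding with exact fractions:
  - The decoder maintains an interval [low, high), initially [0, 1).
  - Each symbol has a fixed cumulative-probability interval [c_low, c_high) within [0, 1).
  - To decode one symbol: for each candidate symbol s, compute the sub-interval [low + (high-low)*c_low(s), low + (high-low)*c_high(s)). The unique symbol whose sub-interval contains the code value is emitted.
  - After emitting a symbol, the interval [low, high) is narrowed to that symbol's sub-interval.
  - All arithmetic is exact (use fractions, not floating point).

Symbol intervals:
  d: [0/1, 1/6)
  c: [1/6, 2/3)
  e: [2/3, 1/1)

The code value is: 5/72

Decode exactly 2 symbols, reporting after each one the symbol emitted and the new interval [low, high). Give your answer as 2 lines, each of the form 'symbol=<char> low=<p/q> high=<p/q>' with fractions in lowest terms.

Answer: symbol=d low=0/1 high=1/6
symbol=c low=1/36 high=1/9

Derivation:
Step 1: interval [0/1, 1/1), width = 1/1 - 0/1 = 1/1
  'd': [0/1 + 1/1*0/1, 0/1 + 1/1*1/6) = [0/1, 1/6) <- contains code 5/72
  'c': [0/1 + 1/1*1/6, 0/1 + 1/1*2/3) = [1/6, 2/3)
  'e': [0/1 + 1/1*2/3, 0/1 + 1/1*1/1) = [2/3, 1/1)
  emit 'd', narrow to [0/1, 1/6)
Step 2: interval [0/1, 1/6), width = 1/6 - 0/1 = 1/6
  'd': [0/1 + 1/6*0/1, 0/1 + 1/6*1/6) = [0/1, 1/36)
  'c': [0/1 + 1/6*1/6, 0/1 + 1/6*2/3) = [1/36, 1/9) <- contains code 5/72
  'e': [0/1 + 1/6*2/3, 0/1 + 1/6*1/1) = [1/9, 1/6)
  emit 'c', narrow to [1/36, 1/9)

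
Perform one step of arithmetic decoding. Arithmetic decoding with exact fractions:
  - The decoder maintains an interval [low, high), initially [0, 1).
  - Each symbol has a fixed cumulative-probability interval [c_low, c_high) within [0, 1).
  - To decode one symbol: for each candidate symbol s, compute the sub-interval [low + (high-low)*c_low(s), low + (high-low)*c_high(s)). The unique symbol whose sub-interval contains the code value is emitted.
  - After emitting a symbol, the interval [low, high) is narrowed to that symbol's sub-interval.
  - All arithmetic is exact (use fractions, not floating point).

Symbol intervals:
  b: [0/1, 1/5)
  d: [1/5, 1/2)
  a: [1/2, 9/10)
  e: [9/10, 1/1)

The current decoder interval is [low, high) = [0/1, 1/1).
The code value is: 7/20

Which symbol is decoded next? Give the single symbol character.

Interval width = high − low = 1/1 − 0/1 = 1/1
Scaled code = (code − low) / width = (7/20 − 0/1) / 1/1 = 7/20
  b: [0/1, 1/5) 
  d: [1/5, 1/2) ← scaled code falls here ✓
  a: [1/2, 9/10) 
  e: [9/10, 1/1) 

Answer: d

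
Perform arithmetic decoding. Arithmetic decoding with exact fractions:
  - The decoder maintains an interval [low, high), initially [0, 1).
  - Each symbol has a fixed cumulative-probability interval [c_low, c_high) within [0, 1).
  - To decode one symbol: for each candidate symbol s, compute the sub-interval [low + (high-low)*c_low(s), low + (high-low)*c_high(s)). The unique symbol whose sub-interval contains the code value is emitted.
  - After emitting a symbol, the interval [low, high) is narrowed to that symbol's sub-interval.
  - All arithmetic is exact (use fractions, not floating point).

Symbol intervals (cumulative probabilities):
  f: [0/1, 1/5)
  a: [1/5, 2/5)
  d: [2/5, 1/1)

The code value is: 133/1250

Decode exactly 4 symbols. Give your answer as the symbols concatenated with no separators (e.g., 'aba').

Step 1: interval [0/1, 1/1), width = 1/1 - 0/1 = 1/1
  'f': [0/1 + 1/1*0/1, 0/1 + 1/1*1/5) = [0/1, 1/5) <- contains code 133/1250
  'a': [0/1 + 1/1*1/5, 0/1 + 1/1*2/5) = [1/5, 2/5)
  'd': [0/1 + 1/1*2/5, 0/1 + 1/1*1/1) = [2/5, 1/1)
  emit 'f', narrow to [0/1, 1/5)
Step 2: interval [0/1, 1/5), width = 1/5 - 0/1 = 1/5
  'f': [0/1 + 1/5*0/1, 0/1 + 1/5*1/5) = [0/1, 1/25)
  'a': [0/1 + 1/5*1/5, 0/1 + 1/5*2/5) = [1/25, 2/25)
  'd': [0/1 + 1/5*2/5, 0/1 + 1/5*1/1) = [2/25, 1/5) <- contains code 133/1250
  emit 'd', narrow to [2/25, 1/5)
Step 3: interval [2/25, 1/5), width = 1/5 - 2/25 = 3/25
  'f': [2/25 + 3/25*0/1, 2/25 + 3/25*1/5) = [2/25, 13/125)
  'a': [2/25 + 3/25*1/5, 2/25 + 3/25*2/5) = [13/125, 16/125) <- contains code 133/1250
  'd': [2/25 + 3/25*2/5, 2/25 + 3/25*1/1) = [16/125, 1/5)
  emit 'a', narrow to [13/125, 16/125)
Step 4: interval [13/125, 16/125), width = 16/125 - 13/125 = 3/125
  'f': [13/125 + 3/125*0/1, 13/125 + 3/125*1/5) = [13/125, 68/625) <- contains code 133/1250
  'a': [13/125 + 3/125*1/5, 13/125 + 3/125*2/5) = [68/625, 71/625)
  'd': [13/125 + 3/125*2/5, 13/125 + 3/125*1/1) = [71/625, 16/125)
  emit 'f', narrow to [13/125, 68/625)

Answer: fdaf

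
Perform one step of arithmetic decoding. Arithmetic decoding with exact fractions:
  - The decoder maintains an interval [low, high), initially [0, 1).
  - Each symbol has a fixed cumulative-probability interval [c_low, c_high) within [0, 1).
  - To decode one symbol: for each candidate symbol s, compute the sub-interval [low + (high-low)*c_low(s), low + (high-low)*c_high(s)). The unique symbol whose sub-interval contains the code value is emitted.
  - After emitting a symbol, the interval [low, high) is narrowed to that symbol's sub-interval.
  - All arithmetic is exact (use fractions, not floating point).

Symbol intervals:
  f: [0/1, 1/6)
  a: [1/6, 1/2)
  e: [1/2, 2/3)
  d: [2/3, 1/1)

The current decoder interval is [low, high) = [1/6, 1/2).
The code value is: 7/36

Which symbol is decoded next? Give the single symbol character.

Interval width = high − low = 1/2 − 1/6 = 1/3
Scaled code = (code − low) / width = (7/36 − 1/6) / 1/3 = 1/12
  f: [0/1, 1/6) ← scaled code falls here ✓
  a: [1/6, 1/2) 
  e: [1/2, 2/3) 
  d: [2/3, 1/1) 

Answer: f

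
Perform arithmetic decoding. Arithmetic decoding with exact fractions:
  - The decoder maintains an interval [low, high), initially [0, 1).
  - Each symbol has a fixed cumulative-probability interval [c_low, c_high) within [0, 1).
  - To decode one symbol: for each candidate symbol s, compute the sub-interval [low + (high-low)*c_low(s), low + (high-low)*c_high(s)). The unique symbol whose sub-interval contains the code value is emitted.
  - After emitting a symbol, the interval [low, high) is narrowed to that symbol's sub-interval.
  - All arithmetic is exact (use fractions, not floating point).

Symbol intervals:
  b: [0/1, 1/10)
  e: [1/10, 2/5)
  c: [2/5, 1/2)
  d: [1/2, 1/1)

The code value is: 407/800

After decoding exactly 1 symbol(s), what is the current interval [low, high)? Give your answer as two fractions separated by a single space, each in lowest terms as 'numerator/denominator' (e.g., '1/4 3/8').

Step 1: interval [0/1, 1/1), width = 1/1 - 0/1 = 1/1
  'b': [0/1 + 1/1*0/1, 0/1 + 1/1*1/10) = [0/1, 1/10)
  'e': [0/1 + 1/1*1/10, 0/1 + 1/1*2/5) = [1/10, 2/5)
  'c': [0/1 + 1/1*2/5, 0/1 + 1/1*1/2) = [2/5, 1/2)
  'd': [0/1 + 1/1*1/2, 0/1 + 1/1*1/1) = [1/2, 1/1) <- contains code 407/800
  emit 'd', narrow to [1/2, 1/1)

Answer: 1/2 1/1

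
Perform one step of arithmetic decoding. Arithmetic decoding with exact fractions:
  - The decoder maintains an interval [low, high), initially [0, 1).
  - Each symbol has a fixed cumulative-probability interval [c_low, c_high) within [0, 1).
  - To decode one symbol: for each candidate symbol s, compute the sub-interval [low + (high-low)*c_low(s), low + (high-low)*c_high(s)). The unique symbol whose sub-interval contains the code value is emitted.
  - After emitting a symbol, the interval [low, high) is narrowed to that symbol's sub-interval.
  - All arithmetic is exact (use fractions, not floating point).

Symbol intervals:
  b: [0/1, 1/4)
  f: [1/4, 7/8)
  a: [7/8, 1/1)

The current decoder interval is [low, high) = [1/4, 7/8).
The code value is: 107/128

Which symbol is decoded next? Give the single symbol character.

Interval width = high − low = 7/8 − 1/4 = 5/8
Scaled code = (code − low) / width = (107/128 − 1/4) / 5/8 = 15/16
  b: [0/1, 1/4) 
  f: [1/4, 7/8) 
  a: [7/8, 1/1) ← scaled code falls here ✓

Answer: a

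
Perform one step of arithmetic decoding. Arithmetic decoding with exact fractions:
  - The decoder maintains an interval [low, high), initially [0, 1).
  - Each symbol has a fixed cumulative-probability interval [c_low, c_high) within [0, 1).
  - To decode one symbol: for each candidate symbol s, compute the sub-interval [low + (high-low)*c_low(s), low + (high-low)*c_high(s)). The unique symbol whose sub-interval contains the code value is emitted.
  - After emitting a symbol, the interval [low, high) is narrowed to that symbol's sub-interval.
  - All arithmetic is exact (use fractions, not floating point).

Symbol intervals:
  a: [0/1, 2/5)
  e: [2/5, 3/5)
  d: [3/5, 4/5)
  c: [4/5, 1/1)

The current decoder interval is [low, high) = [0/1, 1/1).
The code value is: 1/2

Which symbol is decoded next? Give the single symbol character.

Answer: e

Derivation:
Interval width = high − low = 1/1 − 0/1 = 1/1
Scaled code = (code − low) / width = (1/2 − 0/1) / 1/1 = 1/2
  a: [0/1, 2/5) 
  e: [2/5, 3/5) ← scaled code falls here ✓
  d: [3/5, 4/5) 
  c: [4/5, 1/1) 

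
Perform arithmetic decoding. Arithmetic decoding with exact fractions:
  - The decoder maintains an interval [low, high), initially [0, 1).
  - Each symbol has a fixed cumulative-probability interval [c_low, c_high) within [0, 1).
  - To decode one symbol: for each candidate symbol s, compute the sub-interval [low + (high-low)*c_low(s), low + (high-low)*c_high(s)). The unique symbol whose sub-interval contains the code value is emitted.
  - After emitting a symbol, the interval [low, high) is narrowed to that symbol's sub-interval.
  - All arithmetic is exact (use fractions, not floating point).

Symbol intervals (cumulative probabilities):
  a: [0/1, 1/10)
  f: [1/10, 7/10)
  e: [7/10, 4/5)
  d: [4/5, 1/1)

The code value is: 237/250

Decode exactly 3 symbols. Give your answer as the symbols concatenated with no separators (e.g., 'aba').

Step 1: interval [0/1, 1/1), width = 1/1 - 0/1 = 1/1
  'a': [0/1 + 1/1*0/1, 0/1 + 1/1*1/10) = [0/1, 1/10)
  'f': [0/1 + 1/1*1/10, 0/1 + 1/1*7/10) = [1/10, 7/10)
  'e': [0/1 + 1/1*7/10, 0/1 + 1/1*4/5) = [7/10, 4/5)
  'd': [0/1 + 1/1*4/5, 0/1 + 1/1*1/1) = [4/5, 1/1) <- contains code 237/250
  emit 'd', narrow to [4/5, 1/1)
Step 2: interval [4/5, 1/1), width = 1/1 - 4/5 = 1/5
  'a': [4/5 + 1/5*0/1, 4/5 + 1/5*1/10) = [4/5, 41/50)
  'f': [4/5 + 1/5*1/10, 4/5 + 1/5*7/10) = [41/50, 47/50)
  'e': [4/5 + 1/5*7/10, 4/5 + 1/5*4/5) = [47/50, 24/25) <- contains code 237/250
  'd': [4/5 + 1/5*4/5, 4/5 + 1/5*1/1) = [24/25, 1/1)
  emit 'e', narrow to [47/50, 24/25)
Step 3: interval [47/50, 24/25), width = 24/25 - 47/50 = 1/50
  'a': [47/50 + 1/50*0/1, 47/50 + 1/50*1/10) = [47/50, 471/500)
  'f': [47/50 + 1/50*1/10, 47/50 + 1/50*7/10) = [471/500, 477/500) <- contains code 237/250
  'e': [47/50 + 1/50*7/10, 47/50 + 1/50*4/5) = [477/500, 239/250)
  'd': [47/50 + 1/50*4/5, 47/50 + 1/50*1/1) = [239/250, 24/25)
  emit 'f', narrow to [471/500, 477/500)

Answer: def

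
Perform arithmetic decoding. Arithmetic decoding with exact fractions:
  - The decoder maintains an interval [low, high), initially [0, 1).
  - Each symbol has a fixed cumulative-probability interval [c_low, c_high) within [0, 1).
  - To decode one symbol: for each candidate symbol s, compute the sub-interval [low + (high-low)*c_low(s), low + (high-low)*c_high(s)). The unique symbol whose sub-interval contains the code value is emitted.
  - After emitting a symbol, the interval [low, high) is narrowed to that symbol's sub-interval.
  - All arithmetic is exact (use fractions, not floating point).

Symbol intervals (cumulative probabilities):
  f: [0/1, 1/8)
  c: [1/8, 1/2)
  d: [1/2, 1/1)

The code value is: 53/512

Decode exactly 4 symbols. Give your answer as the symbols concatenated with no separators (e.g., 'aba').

Step 1: interval [0/1, 1/1), width = 1/1 - 0/1 = 1/1
  'f': [0/1 + 1/1*0/1, 0/1 + 1/1*1/8) = [0/1, 1/8) <- contains code 53/512
  'c': [0/1 + 1/1*1/8, 0/1 + 1/1*1/2) = [1/8, 1/2)
  'd': [0/1 + 1/1*1/2, 0/1 + 1/1*1/1) = [1/2, 1/1)
  emit 'f', narrow to [0/1, 1/8)
Step 2: interval [0/1, 1/8), width = 1/8 - 0/1 = 1/8
  'f': [0/1 + 1/8*0/1, 0/1 + 1/8*1/8) = [0/1, 1/64)
  'c': [0/1 + 1/8*1/8, 0/1 + 1/8*1/2) = [1/64, 1/16)
  'd': [0/1 + 1/8*1/2, 0/1 + 1/8*1/1) = [1/16, 1/8) <- contains code 53/512
  emit 'd', narrow to [1/16, 1/8)
Step 3: interval [1/16, 1/8), width = 1/8 - 1/16 = 1/16
  'f': [1/16 + 1/16*0/1, 1/16 + 1/16*1/8) = [1/16, 9/128)
  'c': [1/16 + 1/16*1/8, 1/16 + 1/16*1/2) = [9/128, 3/32)
  'd': [1/16 + 1/16*1/2, 1/16 + 1/16*1/1) = [3/32, 1/8) <- contains code 53/512
  emit 'd', narrow to [3/32, 1/8)
Step 4: interval [3/32, 1/8), width = 1/8 - 3/32 = 1/32
  'f': [3/32 + 1/32*0/1, 3/32 + 1/32*1/8) = [3/32, 25/256)
  'c': [3/32 + 1/32*1/8, 3/32 + 1/32*1/2) = [25/256, 7/64) <- contains code 53/512
  'd': [3/32 + 1/32*1/2, 3/32 + 1/32*1/1) = [7/64, 1/8)
  emit 'c', narrow to [25/256, 7/64)

Answer: fddc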